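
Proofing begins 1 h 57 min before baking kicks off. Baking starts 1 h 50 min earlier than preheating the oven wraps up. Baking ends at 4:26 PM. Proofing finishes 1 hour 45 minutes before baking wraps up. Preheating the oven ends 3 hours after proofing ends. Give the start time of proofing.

1:54 PM

Proofing ends at 4:26 PM − 105 min = 2:41 PM.
Preheating the oven ends at 2:41 PM + 180 min = 5:41 PM.
Baking starts at 5:41 PM − 110 min = 3:51 PM.
Proofing starts at 3:51 PM − 117 min = 1:54 PM.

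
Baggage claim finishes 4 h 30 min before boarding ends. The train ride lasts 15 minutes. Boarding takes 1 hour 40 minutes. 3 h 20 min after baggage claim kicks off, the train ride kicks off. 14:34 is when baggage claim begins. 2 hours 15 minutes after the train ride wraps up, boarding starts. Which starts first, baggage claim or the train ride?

baggage claim

The train ride starts at 14:34 + 200 min = 17:54.
Baggage claim starts at 14:34 and the train ride starts at 17:54, so baggage claim is first.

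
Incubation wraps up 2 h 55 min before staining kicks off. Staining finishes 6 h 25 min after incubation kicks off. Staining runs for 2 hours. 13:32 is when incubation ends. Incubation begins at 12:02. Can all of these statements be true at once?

Staining ends at 12:02 + 385 min = 18:27.
Staining starts at 18:27 − 120 min = 16:27.
Incubation ends at 16:27 − 175 min = 13:32.
That matches the stated 13:32, so the schedule is consistent.

Yes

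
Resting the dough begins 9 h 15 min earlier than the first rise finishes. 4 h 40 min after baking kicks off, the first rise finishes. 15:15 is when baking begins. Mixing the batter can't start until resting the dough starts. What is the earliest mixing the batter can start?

10:40

The first rise ends at 15:15 + 280 min = 19:55.
Resting the dough starts at 19:55 − 555 min = 10:40.
Mixing the batter is bounded by resting the dough, so the earliest it can start is 10:40.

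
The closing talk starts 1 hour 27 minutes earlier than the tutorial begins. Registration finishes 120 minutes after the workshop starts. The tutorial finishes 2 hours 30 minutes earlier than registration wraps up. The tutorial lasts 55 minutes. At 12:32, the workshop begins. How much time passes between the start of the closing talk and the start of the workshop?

2 h 52 min

Registration ends at 12:32 + 120 min = 14:32.
The tutorial ends at 14:32 − 150 min = 12:02.
The tutorial starts at 12:02 − 55 min = 11:07.
The closing talk starts at 11:07 − 87 min = 09:40.
From 09:40 to 12:32 is 2 h 52 min.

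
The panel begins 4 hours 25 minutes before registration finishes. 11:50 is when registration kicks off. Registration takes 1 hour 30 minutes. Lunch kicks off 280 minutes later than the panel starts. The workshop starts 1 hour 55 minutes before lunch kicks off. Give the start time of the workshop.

11:40

Registration ends at 11:50 + 90 min = 13:20.
The panel starts at 13:20 − 265 min = 08:55.
Lunch starts at 08:55 + 280 min = 13:35.
The workshop starts at 13:35 − 115 min = 11:40.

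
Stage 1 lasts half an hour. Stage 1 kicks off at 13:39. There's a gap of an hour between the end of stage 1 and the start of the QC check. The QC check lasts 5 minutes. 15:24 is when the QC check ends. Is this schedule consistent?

No

Stage 1 ends at 13:39 + 30 min = 14:09.
The QC check starts at 14:09 + 60 min = 15:09.
The QC check ends at 15:09 + 5 min = 15:14.
But the QC check is also said to end at 15:24 — a 10-minute conflict.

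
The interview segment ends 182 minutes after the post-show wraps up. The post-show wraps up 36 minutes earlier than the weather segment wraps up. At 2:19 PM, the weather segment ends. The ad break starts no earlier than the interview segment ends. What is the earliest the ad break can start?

The post-show ends at 2:19 PM − 36 min = 1:43 PM.
The interview segment ends at 1:43 PM + 182 min = 4:45 PM.
The ad break is bounded by the interview segment, so the earliest it can start is 4:45 PM.

4:45 PM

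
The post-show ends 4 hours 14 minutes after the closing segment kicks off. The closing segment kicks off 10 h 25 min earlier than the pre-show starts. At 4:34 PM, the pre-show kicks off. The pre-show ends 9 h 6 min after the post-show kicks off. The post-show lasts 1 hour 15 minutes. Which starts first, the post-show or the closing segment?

The closing segment starts at 4:34 PM − 625 min = 6:09 AM.
The post-show ends at 6:09 AM + 254 min = 10:23 AM.
The post-show starts at 10:23 AM − 75 min = 9:08 AM.
The post-show starts at 9:08 AM and the closing segment starts at 6:09 AM, so the closing segment is first.

the closing segment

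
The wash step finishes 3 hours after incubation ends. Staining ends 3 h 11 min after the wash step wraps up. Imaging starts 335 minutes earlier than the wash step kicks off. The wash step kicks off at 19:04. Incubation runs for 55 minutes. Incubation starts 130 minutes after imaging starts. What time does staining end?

Imaging starts at 19:04 − 335 min = 13:29.
Incubation starts at 13:29 + 130 min = 15:39.
Incubation ends at 15:39 + 55 min = 16:34.
The wash step ends at 16:34 + 180 min = 19:34.
Staining ends at 19:34 + 191 min = 22:45.

22:45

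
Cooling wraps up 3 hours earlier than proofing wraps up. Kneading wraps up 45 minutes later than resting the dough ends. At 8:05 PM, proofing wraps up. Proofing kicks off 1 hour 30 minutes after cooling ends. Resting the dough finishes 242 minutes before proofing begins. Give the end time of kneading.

Cooling ends at 8:05 PM − 180 min = 5:05 PM.
Proofing starts at 5:05 PM + 90 min = 6:35 PM.
Resting the dough ends at 6:35 PM − 242 min = 2:33 PM.
Kneading ends at 2:33 PM + 45 min = 3:18 PM.

3:18 PM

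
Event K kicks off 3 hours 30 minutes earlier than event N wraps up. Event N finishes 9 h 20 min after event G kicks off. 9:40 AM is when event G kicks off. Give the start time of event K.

Event N ends at 9:40 AM + 560 min = 7:00 PM.
Event K starts at 7:00 PM − 210 min = 3:30 PM.

3:30 PM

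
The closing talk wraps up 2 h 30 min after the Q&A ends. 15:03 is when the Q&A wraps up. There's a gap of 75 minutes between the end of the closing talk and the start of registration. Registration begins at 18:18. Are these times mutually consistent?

The closing talk ends at 15:03 + 150 min = 17:33.
Registration starts at 17:33 + 75 min = 18:48.
But registration is also said to start at 18:18 — a 30-minute conflict.

No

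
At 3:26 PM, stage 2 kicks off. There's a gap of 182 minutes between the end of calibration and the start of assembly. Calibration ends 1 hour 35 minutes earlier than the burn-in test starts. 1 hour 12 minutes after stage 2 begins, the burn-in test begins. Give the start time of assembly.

6:05 PM

The burn-in test starts at 3:26 PM + 72 min = 4:38 PM.
Calibration ends at 4:38 PM − 95 min = 3:03 PM.
Assembly starts at 3:03 PM + 182 min = 6:05 PM.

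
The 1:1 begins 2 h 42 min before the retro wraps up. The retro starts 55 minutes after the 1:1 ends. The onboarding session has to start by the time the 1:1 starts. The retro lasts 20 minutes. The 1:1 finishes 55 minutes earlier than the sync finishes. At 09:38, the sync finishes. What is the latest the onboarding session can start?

07:16

The 1:1 ends at 09:38 − 55 min = 08:43.
The retro starts at 08:43 + 55 min = 09:38.
The retro ends at 09:38 + 20 min = 09:58.
The 1:1 starts at 09:58 − 162 min = 07:16.
The onboarding session is bounded by the 1:1, so the latest it can start is 07:16.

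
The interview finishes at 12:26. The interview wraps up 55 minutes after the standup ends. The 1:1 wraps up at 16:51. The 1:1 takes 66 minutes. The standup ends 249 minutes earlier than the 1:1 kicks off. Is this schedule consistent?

No

The 1:1 starts at 16:51 − 66 min = 15:45.
The standup ends at 15:45 − 249 min = 11:36.
The interview ends at 11:36 + 55 min = 12:31.
But the interview is also said to end at 12:26 — a 5-minute conflict.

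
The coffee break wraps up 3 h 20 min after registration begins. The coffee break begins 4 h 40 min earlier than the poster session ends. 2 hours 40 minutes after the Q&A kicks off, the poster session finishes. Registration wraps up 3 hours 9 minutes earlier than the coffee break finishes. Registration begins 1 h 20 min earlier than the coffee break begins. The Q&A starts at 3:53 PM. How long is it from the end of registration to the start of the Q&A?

3 h 9 min

The poster session ends at 3:53 PM + 160 min = 6:33 PM.
The coffee break starts at 6:33 PM − 280 min = 1:53 PM.
Registration starts at 1:53 PM − 80 min = 12:33 PM.
The coffee break ends at 12:33 PM + 200 min = 3:53 PM.
Registration ends at 3:53 PM − 189 min = 12:44 PM.
From 12:44 PM to 3:53 PM is 3 h 9 min.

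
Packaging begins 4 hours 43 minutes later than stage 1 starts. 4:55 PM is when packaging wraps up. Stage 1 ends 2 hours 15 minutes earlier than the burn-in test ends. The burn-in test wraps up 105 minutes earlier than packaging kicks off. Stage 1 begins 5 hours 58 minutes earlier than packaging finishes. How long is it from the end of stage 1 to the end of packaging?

Stage 1 starts at 4:55 PM − 358 min = 10:57 AM.
Packaging starts at 10:57 AM + 283 min = 3:40 PM.
The burn-in test ends at 3:40 PM − 105 min = 1:55 PM.
Stage 1 ends at 1:55 PM − 135 min = 11:40 AM.
From 11:40 AM to 4:55 PM is 5 hours 15 minutes.

5 hours 15 minutes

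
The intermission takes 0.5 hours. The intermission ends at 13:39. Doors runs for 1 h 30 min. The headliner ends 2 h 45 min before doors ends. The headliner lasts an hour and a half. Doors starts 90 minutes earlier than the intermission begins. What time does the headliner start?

08:54

The intermission starts at 13:39 − 30 min = 13:09.
Doors starts at 13:09 − 90 min = 11:39.
Doors ends at 11:39 + 90 min = 13:09.
The headliner ends at 13:09 − 165 min = 10:24.
The headliner starts at 10:24 − 90 min = 08:54.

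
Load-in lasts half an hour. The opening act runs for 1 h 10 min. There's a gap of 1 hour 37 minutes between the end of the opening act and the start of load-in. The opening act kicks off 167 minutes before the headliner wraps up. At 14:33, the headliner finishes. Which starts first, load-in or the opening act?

the opening act

The opening act starts at 14:33 − 167 min = 11:46.
The opening act ends at 11:46 + 70 min = 12:56.
Load-in starts at 12:56 + 97 min = 14:33.
Load-in starts at 14:33 and the opening act starts at 11:46, so the opening act is first.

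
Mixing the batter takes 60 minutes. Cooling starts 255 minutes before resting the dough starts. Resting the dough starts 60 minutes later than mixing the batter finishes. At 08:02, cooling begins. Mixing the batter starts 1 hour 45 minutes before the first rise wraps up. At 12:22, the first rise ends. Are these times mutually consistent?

No

Mixing the batter starts at 12:22 − 105 min = 10:37.
Mixing the batter ends at 10:37 + 60 min = 11:37.
Resting the dough starts at 11:37 + 60 min = 12:37.
Cooling starts at 12:37 − 255 min = 08:22.
But cooling is also said to start at 08:02 — a 20-minute conflict.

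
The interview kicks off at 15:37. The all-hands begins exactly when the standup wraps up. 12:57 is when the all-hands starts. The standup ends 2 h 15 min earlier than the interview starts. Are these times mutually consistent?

No

The standup ends at 15:37 − 135 min = 13:22.
So the all-hands starts at 13:22.
But the all-hands is also said to start at 12:57 — a 25-minute conflict.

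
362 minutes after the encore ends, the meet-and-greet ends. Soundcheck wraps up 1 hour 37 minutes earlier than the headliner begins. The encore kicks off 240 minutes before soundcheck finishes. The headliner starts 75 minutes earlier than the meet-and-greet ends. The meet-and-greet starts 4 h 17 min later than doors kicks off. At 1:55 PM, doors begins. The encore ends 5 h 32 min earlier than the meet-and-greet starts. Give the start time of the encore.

The meet-and-greet starts at 1:55 PM + 257 min = 6:12 PM.
The encore ends at 6:12 PM − 332 min = 12:40 PM.
The meet-and-greet ends at 12:40 PM + 362 min = 6:42 PM.
The headliner starts at 6:42 PM − 75 min = 5:27 PM.
Soundcheck ends at 5:27 PM − 97 min = 3:50 PM.
The encore starts at 3:50 PM − 240 min = 11:50 AM.

11:50 AM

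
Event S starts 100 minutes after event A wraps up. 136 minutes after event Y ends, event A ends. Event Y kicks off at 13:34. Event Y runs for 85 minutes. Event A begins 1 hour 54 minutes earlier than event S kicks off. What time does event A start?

17:01

Event Y ends at 13:34 + 85 min = 14:59.
Event A ends at 14:59 + 136 min = 17:15.
Event S starts at 17:15 + 100 min = 18:55.
Event A starts at 18:55 − 114 min = 17:01.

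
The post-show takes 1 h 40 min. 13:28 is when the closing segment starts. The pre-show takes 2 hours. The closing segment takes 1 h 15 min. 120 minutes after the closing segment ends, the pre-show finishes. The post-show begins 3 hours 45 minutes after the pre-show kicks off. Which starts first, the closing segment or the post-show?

the closing segment

The closing segment ends at 13:28 + 75 min = 14:43.
The pre-show ends at 14:43 + 120 min = 16:43.
The pre-show starts at 16:43 − 120 min = 14:43.
The post-show starts at 14:43 + 225 min = 18:28.
The closing segment starts at 13:28 and the post-show starts at 18:28, so the closing segment is first.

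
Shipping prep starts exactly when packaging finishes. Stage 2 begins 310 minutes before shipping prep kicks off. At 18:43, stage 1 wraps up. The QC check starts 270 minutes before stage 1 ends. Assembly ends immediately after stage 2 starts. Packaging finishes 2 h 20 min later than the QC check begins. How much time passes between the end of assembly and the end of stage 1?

The QC check starts at 18:43 − 270 min = 14:13.
Packaging ends at 14:13 + 140 min = 16:33.
So shipping prep starts at 16:33.
Stage 2 starts at 16:33 − 310 min = 11:23.
So assembly ends at 11:23.
From 11:23 to 18:43 is 7 h 20 min.

7 h 20 min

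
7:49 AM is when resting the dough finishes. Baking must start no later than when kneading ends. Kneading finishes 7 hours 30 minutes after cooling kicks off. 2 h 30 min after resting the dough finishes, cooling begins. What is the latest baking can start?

Cooling starts at 7:49 AM + 150 min = 10:19 AM.
Kneading ends at 10:19 AM + 450 min = 5:49 PM.
Baking is bounded by kneading, so the latest it can start is 5:49 PM.

5:49 PM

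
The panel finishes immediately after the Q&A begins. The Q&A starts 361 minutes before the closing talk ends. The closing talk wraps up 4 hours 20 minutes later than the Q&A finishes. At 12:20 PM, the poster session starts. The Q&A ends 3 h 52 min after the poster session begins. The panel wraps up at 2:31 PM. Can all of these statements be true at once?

Yes

The Q&A ends at 12:20 PM + 232 min = 4:12 PM.
The closing talk ends at 4:12 PM + 260 min = 8:32 PM.
The Q&A starts at 8:32 PM − 361 min = 2:31 PM.
So the panel ends at 2:31 PM.
That matches the stated 2:31 PM, so the schedule is consistent.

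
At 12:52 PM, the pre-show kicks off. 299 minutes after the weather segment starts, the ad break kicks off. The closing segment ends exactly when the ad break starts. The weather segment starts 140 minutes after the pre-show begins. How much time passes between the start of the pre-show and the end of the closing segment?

The weather segment starts at 12:52 PM + 140 min = 3:12 PM.
The ad break starts at 3:12 PM + 299 min = 8:11 PM.
So the closing segment ends at 8:11 PM.
From 12:52 PM to 8:11 PM is 439 minutes.

439 minutes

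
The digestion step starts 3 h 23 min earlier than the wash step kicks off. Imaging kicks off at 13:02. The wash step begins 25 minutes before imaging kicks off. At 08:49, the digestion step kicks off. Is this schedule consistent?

No

The wash step starts at 13:02 − 25 min = 12:37.
The digestion step starts at 12:37 − 203 min = 09:14.
But the digestion step is also said to start at 08:49 — a 25-minute conflict.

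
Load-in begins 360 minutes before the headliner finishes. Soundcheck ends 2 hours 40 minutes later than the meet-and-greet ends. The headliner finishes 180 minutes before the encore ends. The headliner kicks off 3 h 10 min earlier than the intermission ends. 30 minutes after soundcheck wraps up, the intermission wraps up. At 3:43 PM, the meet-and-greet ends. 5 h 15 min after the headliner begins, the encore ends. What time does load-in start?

11:58 AM

Soundcheck ends at 3:43 PM + 160 min = 6:23 PM.
The intermission ends at 6:23 PM + 30 min = 6:53 PM.
The headliner starts at 6:53 PM − 190 min = 3:43 PM.
The encore ends at 3:43 PM + 315 min = 8:58 PM.
The headliner ends at 8:58 PM − 180 min = 5:58 PM.
Load-in starts at 5:58 PM − 360 min = 11:58 AM.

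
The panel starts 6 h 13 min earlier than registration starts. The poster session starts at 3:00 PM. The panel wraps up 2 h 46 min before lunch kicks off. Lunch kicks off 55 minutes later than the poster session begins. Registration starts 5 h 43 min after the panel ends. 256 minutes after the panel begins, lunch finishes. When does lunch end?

4:55 PM

Lunch starts at 3:00 PM + 55 min = 3:55 PM.
The panel ends at 3:55 PM − 166 min = 1:09 PM.
Registration starts at 1:09 PM + 343 min = 6:52 PM.
The panel starts at 6:52 PM − 373 min = 12:39 PM.
Lunch ends at 12:39 PM + 256 min = 4:55 PM.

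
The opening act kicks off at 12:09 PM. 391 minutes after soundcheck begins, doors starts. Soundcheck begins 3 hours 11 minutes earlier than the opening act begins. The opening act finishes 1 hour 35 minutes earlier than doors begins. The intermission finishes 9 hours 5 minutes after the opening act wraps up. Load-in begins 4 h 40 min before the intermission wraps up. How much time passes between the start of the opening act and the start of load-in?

6 h 10 min

Soundcheck starts at 12:09 PM − 191 min = 8:58 AM.
Doors starts at 8:58 AM + 391 min = 3:29 PM.
The opening act ends at 3:29 PM − 95 min = 1:54 PM.
The intermission ends at 1:54 PM + 545 min = 10:59 PM.
Load-in starts at 10:59 PM − 280 min = 6:19 PM.
From 12:09 PM to 6:19 PM is 6 h 10 min.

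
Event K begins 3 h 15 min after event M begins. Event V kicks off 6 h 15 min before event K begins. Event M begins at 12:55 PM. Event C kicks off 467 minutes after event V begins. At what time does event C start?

5:42 PM

Event K starts at 12:55 PM + 195 min = 4:10 PM.
Event V starts at 4:10 PM − 375 min = 9:55 AM.
Event C starts at 9:55 AM + 467 min = 5:42 PM.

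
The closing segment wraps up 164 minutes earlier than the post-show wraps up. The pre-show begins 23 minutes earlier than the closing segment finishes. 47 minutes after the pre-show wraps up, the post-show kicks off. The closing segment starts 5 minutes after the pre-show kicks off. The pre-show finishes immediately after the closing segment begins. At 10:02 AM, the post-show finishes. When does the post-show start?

7:47 AM

The closing segment ends at 10:02 AM − 164 min = 7:18 AM.
The pre-show starts at 7:18 AM − 23 min = 6:55 AM.
The closing segment starts at 6:55 AM + 5 min = 7:00 AM.
So the pre-show ends at 7:00 AM.
The post-show starts at 7:00 AM + 47 min = 7:47 AM.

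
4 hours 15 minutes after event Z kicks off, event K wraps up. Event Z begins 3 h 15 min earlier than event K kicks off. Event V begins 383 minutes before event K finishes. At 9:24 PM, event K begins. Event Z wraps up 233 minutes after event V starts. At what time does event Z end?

Event Z starts at 9:24 PM − 195 min = 6:09 PM.
Event K ends at 6:09 PM + 255 min = 10:24 PM.
Event V starts at 10:24 PM − 383 min = 4:01 PM.
Event Z ends at 4:01 PM + 233 min = 7:54 PM.

7:54 PM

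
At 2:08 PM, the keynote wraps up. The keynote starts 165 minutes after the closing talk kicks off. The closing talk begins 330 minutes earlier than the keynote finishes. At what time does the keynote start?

11:23 AM

The closing talk starts at 2:08 PM − 330 min = 8:38 AM.
The keynote starts at 8:38 AM + 165 min = 11:23 AM.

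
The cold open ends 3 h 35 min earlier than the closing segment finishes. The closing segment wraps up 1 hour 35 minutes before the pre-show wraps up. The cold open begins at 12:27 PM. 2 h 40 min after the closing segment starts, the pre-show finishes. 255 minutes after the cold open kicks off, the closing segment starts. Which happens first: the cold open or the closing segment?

The closing segment starts at 12:27 PM + 255 min = 4:42 PM.
The cold open starts at 12:27 PM and the closing segment starts at 4:42 PM, so the cold open is first.

the cold open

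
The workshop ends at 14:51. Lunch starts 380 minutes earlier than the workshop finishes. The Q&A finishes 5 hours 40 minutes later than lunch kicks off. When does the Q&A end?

14:11

Lunch starts at 14:51 − 380 min = 08:31.
The Q&A ends at 08:31 + 340 min = 14:11.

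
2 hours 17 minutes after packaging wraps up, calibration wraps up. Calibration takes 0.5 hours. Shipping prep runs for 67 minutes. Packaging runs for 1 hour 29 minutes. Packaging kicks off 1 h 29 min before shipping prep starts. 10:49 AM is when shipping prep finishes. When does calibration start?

Shipping prep starts at 10:49 AM − 67 min = 9:42 AM.
Packaging starts at 9:42 AM − 89 min = 8:13 AM.
Packaging ends at 8:13 AM + 89 min = 9:42 AM.
Calibration ends at 9:42 AM + 137 min = 11:59 AM.
Calibration starts at 11:59 AM − 30 min = 11:29 AM.

11:29 AM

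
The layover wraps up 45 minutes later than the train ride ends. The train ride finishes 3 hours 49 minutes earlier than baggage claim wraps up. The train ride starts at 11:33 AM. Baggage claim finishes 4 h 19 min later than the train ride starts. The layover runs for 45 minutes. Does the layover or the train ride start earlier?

Baggage claim ends at 11:33 AM + 259 min = 3:52 PM.
The train ride ends at 3:52 PM − 229 min = 12:03 PM.
The layover ends at 12:03 PM + 45 min = 12:48 PM.
The layover starts at 12:48 PM − 45 min = 12:03 PM.
The layover starts at 12:03 PM and the train ride starts at 11:33 AM, so the train ride is first.

the train ride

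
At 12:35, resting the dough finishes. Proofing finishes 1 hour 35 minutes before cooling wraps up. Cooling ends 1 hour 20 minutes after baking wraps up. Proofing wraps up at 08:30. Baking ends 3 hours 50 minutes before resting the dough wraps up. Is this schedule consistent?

Baking ends at 12:35 − 230 min = 08:45.
Cooling ends at 08:45 + 80 min = 10:05.
Proofing ends at 10:05 − 95 min = 08:30.
That matches the stated 08:30, so the schedule is consistent.

Yes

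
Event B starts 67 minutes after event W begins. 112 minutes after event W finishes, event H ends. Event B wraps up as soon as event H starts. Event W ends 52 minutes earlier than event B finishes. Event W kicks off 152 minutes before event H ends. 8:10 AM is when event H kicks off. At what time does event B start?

Event B ends at 8:10 AM.
Event W ends at 8:10 AM − 52 min = 7:18 AM.
Event H ends at 7:18 AM + 112 min = 9:10 AM.
Event W starts at 9:10 AM − 152 min = 6:38 AM.
Event B starts at 6:38 AM + 67 min = 7:45 AM.

7:45 AM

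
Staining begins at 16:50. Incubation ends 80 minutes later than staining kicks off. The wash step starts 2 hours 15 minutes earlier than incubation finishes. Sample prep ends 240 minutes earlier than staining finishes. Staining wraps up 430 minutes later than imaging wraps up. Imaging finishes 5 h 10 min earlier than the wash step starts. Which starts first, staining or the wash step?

Incubation ends at 16:50 + 80 min = 18:10.
The wash step starts at 18:10 − 135 min = 15:55.
Staining starts at 16:50 and the wash step starts at 15:55, so the wash step is first.

the wash step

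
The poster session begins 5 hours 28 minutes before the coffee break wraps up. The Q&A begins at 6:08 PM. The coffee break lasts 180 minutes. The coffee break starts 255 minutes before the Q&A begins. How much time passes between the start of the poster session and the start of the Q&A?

The coffee break starts at 6:08 PM − 255 min = 1:53 PM.
The coffee break ends at 1:53 PM + 180 min = 4:53 PM.
The poster session starts at 4:53 PM − 328 min = 11:25 AM.
From 11:25 AM to 6:08 PM is 6 hours 43 minutes.

6 hours 43 minutes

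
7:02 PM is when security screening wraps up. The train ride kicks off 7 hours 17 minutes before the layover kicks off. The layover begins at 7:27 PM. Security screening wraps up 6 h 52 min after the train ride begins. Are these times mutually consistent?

The train ride starts at 7:27 PM − 437 min = 12:10 PM.
Security screening ends at 12:10 PM + 412 min = 7:02 PM.
That matches the stated 7:02 PM, so the schedule is consistent.

Yes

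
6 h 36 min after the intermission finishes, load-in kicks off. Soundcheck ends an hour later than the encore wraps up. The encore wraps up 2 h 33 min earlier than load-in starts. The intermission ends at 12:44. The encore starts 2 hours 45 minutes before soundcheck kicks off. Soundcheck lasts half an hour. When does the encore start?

14:32

Load-in starts at 12:44 + 396 min = 19:20.
The encore ends at 19:20 − 153 min = 16:47.
Soundcheck ends at 16:47 + 60 min = 17:47.
Soundcheck starts at 17:47 − 30 min = 17:17.
The encore starts at 17:17 − 165 min = 14:32.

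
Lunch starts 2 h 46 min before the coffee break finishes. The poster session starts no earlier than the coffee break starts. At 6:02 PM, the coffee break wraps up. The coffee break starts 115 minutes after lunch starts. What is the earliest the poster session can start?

Lunch starts at 6:02 PM − 166 min = 3:16 PM.
The coffee break starts at 3:16 PM + 115 min = 5:11 PM.
The poster session is bounded by the coffee break, so the earliest it can start is 5:11 PM.

5:11 PM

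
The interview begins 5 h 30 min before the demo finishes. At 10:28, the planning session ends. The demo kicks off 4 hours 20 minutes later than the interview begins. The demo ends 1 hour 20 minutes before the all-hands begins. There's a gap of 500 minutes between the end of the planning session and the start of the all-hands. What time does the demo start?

The all-hands starts at 10:28 + 500 min = 18:48.
The demo ends at 18:48 − 80 min = 17:28.
The interview starts at 17:28 − 330 min = 11:58.
The demo starts at 11:58 + 260 min = 16:18.

16:18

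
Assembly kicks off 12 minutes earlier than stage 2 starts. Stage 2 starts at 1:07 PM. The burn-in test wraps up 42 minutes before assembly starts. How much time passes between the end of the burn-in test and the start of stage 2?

54 minutes

Assembly starts at 1:07 PM − 12 min = 12:55 PM.
The burn-in test ends at 12:55 PM − 42 min = 12:13 PM.
From 12:13 PM to 1:07 PM is 54 minutes.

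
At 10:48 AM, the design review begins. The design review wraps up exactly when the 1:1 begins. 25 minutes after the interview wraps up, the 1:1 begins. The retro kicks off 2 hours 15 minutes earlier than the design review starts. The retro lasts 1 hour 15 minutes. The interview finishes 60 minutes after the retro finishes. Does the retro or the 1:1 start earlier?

the retro

The retro starts at 10:48 AM − 135 min = 8:33 AM.
The retro ends at 8:33 AM + 75 min = 9:48 AM.
The interview ends at 9:48 AM + 60 min = 10:48 AM.
The 1:1 starts at 10:48 AM + 25 min = 11:13 AM.
The retro starts at 8:33 AM and the 1:1 starts at 11:13 AM, so the retro is first.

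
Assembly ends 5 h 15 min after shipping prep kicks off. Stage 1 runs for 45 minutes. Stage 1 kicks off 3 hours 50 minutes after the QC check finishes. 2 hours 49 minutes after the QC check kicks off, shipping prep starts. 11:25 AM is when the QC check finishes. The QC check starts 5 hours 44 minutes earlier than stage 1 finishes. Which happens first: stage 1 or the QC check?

Stage 1 starts at 11:25 AM + 230 min = 3:15 PM.
Stage 1 ends at 3:15 PM + 45 min = 4:00 PM.
The QC check starts at 4:00 PM − 344 min = 10:16 AM.
Stage 1 starts at 3:15 PM and the QC check starts at 10:16 AM, so the QC check is first.

the QC check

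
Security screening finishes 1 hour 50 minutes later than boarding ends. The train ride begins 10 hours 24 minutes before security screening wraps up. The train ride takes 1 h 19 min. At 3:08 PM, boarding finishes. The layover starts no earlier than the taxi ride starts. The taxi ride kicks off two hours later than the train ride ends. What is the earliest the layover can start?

9:53 AM

Security screening ends at 3:08 PM + 110 min = 4:58 PM.
The train ride starts at 4:58 PM − 624 min = 6:34 AM.
The train ride ends at 6:34 AM + 79 min = 7:53 AM.
The taxi ride starts at 7:53 AM + 120 min = 9:53 AM.
The layover is bounded by the taxi ride, so the earliest it can start is 9:53 AM.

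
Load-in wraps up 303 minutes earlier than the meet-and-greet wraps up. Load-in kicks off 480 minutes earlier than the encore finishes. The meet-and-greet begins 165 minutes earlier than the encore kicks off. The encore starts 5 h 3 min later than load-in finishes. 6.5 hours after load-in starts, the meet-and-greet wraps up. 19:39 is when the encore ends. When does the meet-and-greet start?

15:24

Load-in starts at 19:39 − 480 min = 11:39.
The meet-and-greet ends at 11:39 + 390 min = 18:09.
Load-in ends at 18:09 − 303 min = 13:06.
The encore starts at 13:06 + 303 min = 18:09.
The meet-and-greet starts at 18:09 − 165 min = 15:24.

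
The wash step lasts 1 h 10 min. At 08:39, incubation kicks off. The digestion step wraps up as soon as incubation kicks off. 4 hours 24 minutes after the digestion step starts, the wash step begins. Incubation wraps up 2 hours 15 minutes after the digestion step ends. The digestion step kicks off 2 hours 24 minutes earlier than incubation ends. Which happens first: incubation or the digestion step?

The digestion step ends at 08:39.
Incubation ends at 08:39 + 135 min = 10:54.
The digestion step starts at 10:54 − 144 min = 08:30.
Incubation starts at 08:39 and the digestion step starts at 08:30, so the digestion step is first.

the digestion step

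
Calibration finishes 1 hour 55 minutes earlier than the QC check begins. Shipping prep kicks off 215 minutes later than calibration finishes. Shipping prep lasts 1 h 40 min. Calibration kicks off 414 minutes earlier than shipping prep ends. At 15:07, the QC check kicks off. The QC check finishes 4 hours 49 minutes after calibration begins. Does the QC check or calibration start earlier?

calibration

Calibration ends at 15:07 − 115 min = 13:12.
Shipping prep starts at 13:12 + 215 min = 16:47.
Shipping prep ends at 16:47 + 100 min = 18:27.
Calibration starts at 18:27 − 414 min = 11:33.
The QC check starts at 15:07 and calibration starts at 11:33, so calibration is first.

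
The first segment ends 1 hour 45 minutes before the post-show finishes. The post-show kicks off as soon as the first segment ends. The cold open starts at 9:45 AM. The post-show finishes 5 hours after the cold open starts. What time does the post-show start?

The post-show ends at 9:45 AM + 300 min = 2:45 PM.
The first segment ends at 2:45 PM − 105 min = 1:00 PM.
So the post-show starts at 1:00 PM.

1:00 PM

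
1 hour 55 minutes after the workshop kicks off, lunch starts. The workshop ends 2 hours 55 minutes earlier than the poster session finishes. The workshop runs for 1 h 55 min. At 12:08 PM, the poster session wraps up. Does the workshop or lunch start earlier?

The workshop ends at 12:08 PM − 175 min = 9:13 AM.
The workshop starts at 9:13 AM − 115 min = 7:18 AM.
Lunch starts at 7:18 AM + 115 min = 9:13 AM.
The workshop starts at 7:18 AM and lunch starts at 9:13 AM, so the workshop is first.

the workshop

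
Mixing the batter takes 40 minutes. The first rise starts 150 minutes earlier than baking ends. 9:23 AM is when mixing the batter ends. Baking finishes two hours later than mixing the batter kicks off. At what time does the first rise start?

8:13 AM

Mixing the batter starts at 9:23 AM − 40 min = 8:43 AM.
Baking ends at 8:43 AM + 120 min = 10:43 AM.
The first rise starts at 10:43 AM − 150 min = 8:13 AM.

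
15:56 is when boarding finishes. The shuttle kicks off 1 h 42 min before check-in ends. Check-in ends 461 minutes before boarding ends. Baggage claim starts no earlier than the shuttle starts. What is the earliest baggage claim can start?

06:33

Check-in ends at 15:56 − 461 min = 08:15.
The shuttle starts at 08:15 − 102 min = 06:33.
Baggage claim is bounded by the shuttle, so the earliest it can start is 06:33.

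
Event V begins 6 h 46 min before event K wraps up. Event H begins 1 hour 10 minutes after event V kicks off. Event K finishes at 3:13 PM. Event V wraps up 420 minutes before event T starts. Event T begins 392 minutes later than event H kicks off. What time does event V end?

Event V starts at 3:13 PM − 406 min = 8:27 AM.
Event H starts at 8:27 AM + 70 min = 9:37 AM.
Event T starts at 9:37 AM + 392 min = 4:09 PM.
Event V ends at 4:09 PM − 420 min = 9:09 AM.

9:09 AM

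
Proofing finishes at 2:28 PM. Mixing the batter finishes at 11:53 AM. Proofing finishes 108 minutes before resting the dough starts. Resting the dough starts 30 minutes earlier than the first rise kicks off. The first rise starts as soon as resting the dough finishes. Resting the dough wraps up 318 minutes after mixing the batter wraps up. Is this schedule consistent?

Resting the dough ends at 11:53 AM + 318 min = 5:11 PM.
So the first rise starts at 5:11 PM.
Resting the dough starts at 5:11 PM − 30 min = 4:41 PM.
Proofing ends at 4:41 PM − 108 min = 2:53 PM.
But proofing is also said to end at 2:28 PM — a 25-minute conflict.

No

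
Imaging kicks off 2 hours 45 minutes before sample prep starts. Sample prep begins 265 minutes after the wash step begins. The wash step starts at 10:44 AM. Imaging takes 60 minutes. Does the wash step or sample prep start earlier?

Sample prep starts at 10:44 AM + 265 min = 3:09 PM.
The wash step starts at 10:44 AM and sample prep starts at 3:09 PM, so the wash step is first.

the wash step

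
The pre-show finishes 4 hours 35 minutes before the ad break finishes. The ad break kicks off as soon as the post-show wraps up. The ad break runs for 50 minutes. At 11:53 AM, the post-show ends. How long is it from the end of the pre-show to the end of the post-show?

3 hours 45 minutes

The ad break starts at 11:53 AM.
The ad break ends at 11:53 AM + 50 min = 12:43 PM.
The pre-show ends at 12:43 PM − 275 min = 8:08 AM.
From 8:08 AM to 11:53 AM is 3 hours 45 minutes.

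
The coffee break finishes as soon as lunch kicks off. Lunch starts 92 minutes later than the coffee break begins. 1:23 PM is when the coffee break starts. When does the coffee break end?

Lunch starts at 1:23 PM + 92 min = 2:55 PM.
So the coffee break ends at 2:55 PM.

2:55 PM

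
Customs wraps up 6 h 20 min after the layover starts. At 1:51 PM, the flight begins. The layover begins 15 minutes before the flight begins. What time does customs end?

7:56 PM

The layover starts at 1:51 PM − 15 min = 1:36 PM.
Customs ends at 1:36 PM + 380 min = 7:56 PM.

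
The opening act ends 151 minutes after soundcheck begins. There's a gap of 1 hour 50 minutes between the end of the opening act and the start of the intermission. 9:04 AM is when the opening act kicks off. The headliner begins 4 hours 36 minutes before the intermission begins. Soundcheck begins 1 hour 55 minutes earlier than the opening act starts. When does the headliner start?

6:54 AM

Soundcheck starts at 9:04 AM − 115 min = 7:09 AM.
The opening act ends at 7:09 AM + 151 min = 9:40 AM.
The intermission starts at 9:40 AM + 110 min = 11:30 AM.
The headliner starts at 11:30 AM − 276 min = 6:54 AM.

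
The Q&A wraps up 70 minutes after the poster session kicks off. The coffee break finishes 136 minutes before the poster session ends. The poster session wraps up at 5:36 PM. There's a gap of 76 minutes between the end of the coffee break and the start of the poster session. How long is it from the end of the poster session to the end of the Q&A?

10 minutes

The coffee break ends at 5:36 PM − 136 min = 3:20 PM.
The poster session starts at 3:20 PM + 76 min = 4:36 PM.
The Q&A ends at 4:36 PM + 70 min = 5:46 PM.
From 5:36 PM to 5:46 PM is 10 minutes.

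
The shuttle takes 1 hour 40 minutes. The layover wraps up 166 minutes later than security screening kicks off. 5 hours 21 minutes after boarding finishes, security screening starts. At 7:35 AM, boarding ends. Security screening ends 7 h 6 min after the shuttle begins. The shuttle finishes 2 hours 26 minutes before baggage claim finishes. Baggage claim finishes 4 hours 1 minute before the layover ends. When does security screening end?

2:41 PM

Security screening starts at 7:35 AM + 321 min = 12:56 PM.
The layover ends at 12:56 PM + 166 min = 3:42 PM.
Baggage claim ends at 3:42 PM − 241 min = 11:41 AM.
The shuttle ends at 11:41 AM − 146 min = 9:15 AM.
The shuttle starts at 9:15 AM − 100 min = 7:35 AM.
Security screening ends at 7:35 AM + 426 min = 2:41 PM.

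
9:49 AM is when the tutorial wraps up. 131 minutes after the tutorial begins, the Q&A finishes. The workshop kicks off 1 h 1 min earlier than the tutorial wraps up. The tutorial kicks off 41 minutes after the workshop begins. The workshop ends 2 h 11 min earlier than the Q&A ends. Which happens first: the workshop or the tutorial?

the workshop

The workshop starts at 9:49 AM − 61 min = 8:48 AM.
The tutorial starts at 8:48 AM + 41 min = 9:29 AM.
The workshop starts at 8:48 AM and the tutorial starts at 9:29 AM, so the workshop is first.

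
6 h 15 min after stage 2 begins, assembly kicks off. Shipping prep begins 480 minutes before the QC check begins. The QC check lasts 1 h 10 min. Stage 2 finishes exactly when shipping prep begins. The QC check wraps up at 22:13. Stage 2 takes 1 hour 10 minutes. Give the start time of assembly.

18:08

The QC check starts at 22:13 − 70 min = 21:03.
Shipping prep starts at 21:03 − 480 min = 13:03.
So stage 2 ends at 13:03.
Stage 2 starts at 13:03 − 70 min = 11:53.
Assembly starts at 11:53 + 375 min = 18:08.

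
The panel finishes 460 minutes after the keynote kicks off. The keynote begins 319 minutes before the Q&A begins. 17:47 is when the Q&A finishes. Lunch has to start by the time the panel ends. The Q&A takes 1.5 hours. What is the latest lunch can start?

18:38

The Q&A starts at 17:47 − 90 min = 16:17.
The keynote starts at 16:17 − 319 min = 10:58.
The panel ends at 10:58 + 460 min = 18:38.
Lunch is bounded by the panel, so the latest it can start is 18:38.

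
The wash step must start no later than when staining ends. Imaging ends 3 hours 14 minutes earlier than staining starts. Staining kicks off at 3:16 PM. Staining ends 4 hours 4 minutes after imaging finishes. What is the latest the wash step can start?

4:06 PM

Imaging ends at 3:16 PM − 194 min = 12:02 PM.
Staining ends at 12:02 PM + 244 min = 4:06 PM.
The wash step is bounded by staining, so the latest it can start is 4:06 PM.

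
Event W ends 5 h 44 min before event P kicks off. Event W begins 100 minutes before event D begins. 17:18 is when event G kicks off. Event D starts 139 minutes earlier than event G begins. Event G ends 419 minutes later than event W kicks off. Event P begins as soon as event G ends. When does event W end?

14:34

Event D starts at 17:18 − 139 min = 14:59.
Event W starts at 14:59 − 100 min = 13:19.
Event G ends at 13:19 + 419 min = 20:18.
So event P starts at 20:18.
Event W ends at 20:18 − 344 min = 14:34.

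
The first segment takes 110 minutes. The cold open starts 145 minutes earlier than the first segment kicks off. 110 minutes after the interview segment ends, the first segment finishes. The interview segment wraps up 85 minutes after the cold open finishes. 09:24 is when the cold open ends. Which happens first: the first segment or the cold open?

The interview segment ends at 09:24 + 85 min = 10:49.
The first segment ends at 10:49 + 110 min = 12:39.
The first segment starts at 12:39 − 110 min = 10:49.
The cold open starts at 10:49 − 145 min = 08:24.
The first segment starts at 10:49 and the cold open starts at 08:24, so the cold open is first.

the cold open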